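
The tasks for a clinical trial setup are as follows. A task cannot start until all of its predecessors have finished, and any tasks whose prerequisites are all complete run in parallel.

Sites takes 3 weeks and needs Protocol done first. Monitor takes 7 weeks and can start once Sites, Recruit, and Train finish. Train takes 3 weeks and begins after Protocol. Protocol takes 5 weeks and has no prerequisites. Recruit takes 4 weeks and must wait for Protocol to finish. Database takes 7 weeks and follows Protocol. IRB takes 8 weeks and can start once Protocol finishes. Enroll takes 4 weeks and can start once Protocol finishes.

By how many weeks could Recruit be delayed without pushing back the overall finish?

Critical path: Protocol→Recruit→Monitor = 5+4+7 = 16, so the finish is 16 weeks.
The longest chain containing Recruit totals 16 weeks.
Float = 16 − 16 = 0.

0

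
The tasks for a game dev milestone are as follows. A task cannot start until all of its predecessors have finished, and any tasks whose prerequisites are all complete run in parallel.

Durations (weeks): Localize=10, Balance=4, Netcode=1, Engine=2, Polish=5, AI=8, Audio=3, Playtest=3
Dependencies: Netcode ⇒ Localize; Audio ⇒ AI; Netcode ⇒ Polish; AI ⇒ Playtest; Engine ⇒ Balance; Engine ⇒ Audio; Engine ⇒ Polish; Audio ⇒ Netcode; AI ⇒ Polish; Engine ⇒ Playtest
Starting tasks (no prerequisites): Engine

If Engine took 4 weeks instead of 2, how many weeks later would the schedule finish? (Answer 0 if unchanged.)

2

Baseline: Engine→Audio→AI→Polish = 2+3+8+5 = 18 → 18 weeks.
Engine is on the critical path; changing it to 4 makes that path 20 weeks.
That remains the longest chain; total 20 weeks.
Change in finish: 20 − 18 = +2 weeks.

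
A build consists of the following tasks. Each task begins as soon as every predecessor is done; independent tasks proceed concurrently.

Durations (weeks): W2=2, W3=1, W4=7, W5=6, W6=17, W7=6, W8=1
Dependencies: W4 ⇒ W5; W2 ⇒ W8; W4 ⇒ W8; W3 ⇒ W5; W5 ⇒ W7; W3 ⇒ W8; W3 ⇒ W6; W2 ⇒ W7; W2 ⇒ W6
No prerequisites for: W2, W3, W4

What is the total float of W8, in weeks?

W2→W6 = 2+17 = 19 sets the makespan at 19 weeks.
Longest path through W8: 8 weeks (earliest finish 8, latest finish 19).
Float = 19 − 8 = 11.

11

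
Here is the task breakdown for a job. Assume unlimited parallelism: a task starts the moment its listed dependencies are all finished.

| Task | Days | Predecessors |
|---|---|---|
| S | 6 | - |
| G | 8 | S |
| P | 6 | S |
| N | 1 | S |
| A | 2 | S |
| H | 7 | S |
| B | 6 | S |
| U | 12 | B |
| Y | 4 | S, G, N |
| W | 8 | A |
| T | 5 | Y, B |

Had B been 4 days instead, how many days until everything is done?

23

Actual critical path: S→B→U = 6+6+12 = 24 ⇒ 24 days.
B lies on that path, so at 4 days the path becomes 22 days.
New critical path: S→G→Y→T = 6+8+4+5 = 23 ⇒ 23 days.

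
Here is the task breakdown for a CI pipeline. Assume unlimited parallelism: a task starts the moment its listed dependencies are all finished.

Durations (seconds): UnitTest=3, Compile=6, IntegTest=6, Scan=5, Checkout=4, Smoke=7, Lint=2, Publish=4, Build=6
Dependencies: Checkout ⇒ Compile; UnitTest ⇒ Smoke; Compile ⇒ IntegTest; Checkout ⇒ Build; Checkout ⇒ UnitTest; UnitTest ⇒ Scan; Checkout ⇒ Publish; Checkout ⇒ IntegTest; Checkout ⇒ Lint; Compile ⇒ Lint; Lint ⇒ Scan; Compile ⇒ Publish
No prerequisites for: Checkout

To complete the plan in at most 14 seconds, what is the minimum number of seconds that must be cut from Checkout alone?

Current finish: 17 seconds; target: 14.
Checkout is on every critical path, so each second cut from Checkout cuts the finish by one (this holds down to a finish of 14).
Need 17 − 14 = 3 seconds off Checkout → Checkout becomes 1 second, finish becomes 14.

3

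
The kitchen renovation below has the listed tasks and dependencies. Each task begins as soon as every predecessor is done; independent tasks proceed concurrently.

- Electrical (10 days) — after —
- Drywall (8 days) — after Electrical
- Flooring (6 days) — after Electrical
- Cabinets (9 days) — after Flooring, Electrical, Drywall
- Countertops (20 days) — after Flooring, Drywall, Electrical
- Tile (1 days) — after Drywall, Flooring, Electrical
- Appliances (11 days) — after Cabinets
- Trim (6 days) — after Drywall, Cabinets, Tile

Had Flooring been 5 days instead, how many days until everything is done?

As given, the longest chain is Electrical→Drywall→Cabinets→Appliances = 10+8+9+11 = 38, so the finish is 38 days.
Flooring has 2 days of float (longest path through it is 36).
The critical path is still Electrical→Drywall→Cabinets→Appliances; finish is now 38 days.

38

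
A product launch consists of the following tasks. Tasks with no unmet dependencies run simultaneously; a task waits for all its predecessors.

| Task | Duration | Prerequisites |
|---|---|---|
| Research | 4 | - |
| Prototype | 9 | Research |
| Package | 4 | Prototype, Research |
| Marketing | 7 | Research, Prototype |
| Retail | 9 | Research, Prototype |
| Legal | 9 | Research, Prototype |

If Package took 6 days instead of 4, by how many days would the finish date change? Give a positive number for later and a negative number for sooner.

0

Critical path before the change: Research→Prototype→Retail = 4+9+9 = 22 giving 22 days.
The longest path through Package is only 17 days, so Package has float 5.
That remains the longest chain; total 22 days.
Change in finish: 22 − 22 = +0 days.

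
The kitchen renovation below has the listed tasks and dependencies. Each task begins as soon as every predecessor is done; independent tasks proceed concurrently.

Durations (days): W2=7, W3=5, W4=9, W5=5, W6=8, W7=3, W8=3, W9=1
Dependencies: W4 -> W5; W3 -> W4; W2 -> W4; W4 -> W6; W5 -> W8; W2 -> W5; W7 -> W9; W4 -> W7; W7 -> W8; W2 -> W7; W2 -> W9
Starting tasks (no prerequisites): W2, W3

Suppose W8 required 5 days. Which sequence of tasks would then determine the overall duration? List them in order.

As given, the longest chain is W2→W4→W5→W8 = 7+9+5+3 = 24, so the finish is 24 days.
W8 lies on that path, so at 5 days the path becomes 26 days.
The critical path is still W2→W4→W5→W8; finish is now 26 days.

W2, W4, W5, W8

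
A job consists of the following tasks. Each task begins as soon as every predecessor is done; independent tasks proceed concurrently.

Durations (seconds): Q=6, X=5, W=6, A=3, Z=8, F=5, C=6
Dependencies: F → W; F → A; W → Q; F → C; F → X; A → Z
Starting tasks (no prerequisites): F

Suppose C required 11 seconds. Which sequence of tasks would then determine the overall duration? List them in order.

The binding path is F→W→Q = 5+6+6 = 17; finish at 17 seconds.
The longest path through C is only 11 seconds, so C has float 6.
That remains the longest chain; total 17 seconds.

F, W, Q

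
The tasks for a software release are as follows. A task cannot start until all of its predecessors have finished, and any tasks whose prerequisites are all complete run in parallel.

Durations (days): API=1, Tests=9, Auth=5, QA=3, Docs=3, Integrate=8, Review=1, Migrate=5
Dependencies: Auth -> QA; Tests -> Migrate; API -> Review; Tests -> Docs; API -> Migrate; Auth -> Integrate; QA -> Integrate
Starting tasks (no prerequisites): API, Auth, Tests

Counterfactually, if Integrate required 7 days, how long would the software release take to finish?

15

As given, the longest chain is Auth→QA→Integrate = 5+3+8 = 16, so the finish is 16 days.
Since Integrate is critical, the -1 change carries straight to that chain (now 15 days).
The critical path is still Auth→QA→Integrate; finish is now 15 days.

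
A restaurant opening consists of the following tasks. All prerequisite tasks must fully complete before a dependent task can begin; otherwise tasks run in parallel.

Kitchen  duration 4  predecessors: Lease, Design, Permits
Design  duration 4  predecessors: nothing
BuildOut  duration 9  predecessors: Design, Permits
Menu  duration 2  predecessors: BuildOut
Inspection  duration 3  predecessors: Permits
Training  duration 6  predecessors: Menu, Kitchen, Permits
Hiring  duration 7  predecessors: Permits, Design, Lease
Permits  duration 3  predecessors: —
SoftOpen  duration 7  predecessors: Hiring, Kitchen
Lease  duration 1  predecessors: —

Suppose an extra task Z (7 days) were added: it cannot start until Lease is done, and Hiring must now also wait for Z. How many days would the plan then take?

22

Originally the plan takes 21 days.
With Z inserted, Hiring now waits for max(Permits, Design, Lease, Z).
New critical path: Lease→Z→Hiring→SoftOpen = 1+7+7+7 = 22 ⇒ 22 days.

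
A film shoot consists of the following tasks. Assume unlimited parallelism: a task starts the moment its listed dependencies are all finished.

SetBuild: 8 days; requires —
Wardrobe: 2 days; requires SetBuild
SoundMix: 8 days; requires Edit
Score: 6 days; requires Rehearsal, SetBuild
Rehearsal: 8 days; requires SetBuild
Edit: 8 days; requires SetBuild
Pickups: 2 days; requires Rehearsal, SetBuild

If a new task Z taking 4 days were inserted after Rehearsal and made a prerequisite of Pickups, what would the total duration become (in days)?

Originally the plan takes 24 days.
With Z inserted, Pickups now waits for max(Rehearsal, SetBuild, Z).
New critical path: SetBuild→Edit→SoundMix = 8+8+8 = 24 ⇒ 24 days.

24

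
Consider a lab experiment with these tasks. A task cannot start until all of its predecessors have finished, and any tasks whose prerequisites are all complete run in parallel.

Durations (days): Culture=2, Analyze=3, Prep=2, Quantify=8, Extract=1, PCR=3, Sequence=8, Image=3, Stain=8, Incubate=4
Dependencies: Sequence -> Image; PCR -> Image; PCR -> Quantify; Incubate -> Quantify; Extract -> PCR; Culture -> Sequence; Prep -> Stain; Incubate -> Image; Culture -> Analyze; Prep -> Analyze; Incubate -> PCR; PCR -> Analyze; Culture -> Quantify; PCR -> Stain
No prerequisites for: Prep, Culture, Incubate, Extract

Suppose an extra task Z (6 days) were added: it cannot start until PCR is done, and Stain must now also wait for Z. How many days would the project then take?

Originally the project takes 15 days.
With Z inserted, Stain now waits for max(PCR, Prep, Z).
New critical path: Incubate→PCR→Z→Stain = 4+3+6+8 = 21 ⇒ 21 days.

21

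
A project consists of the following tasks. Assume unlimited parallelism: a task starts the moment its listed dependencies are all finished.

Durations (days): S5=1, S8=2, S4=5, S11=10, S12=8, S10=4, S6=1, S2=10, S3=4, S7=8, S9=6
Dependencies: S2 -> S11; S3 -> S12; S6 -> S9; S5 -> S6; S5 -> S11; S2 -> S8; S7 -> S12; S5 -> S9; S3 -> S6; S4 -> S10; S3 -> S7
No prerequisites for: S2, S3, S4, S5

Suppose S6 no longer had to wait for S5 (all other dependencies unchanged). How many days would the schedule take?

With the dependency in place, S2→S11 = 10+10 = 20 sets the finish at 20 days.
Dropping S5→S6 doesn't change S6's earliest start (4); another predecessor still binds.
After: S2→S11 = 10+10 = 20 → 20 days.

20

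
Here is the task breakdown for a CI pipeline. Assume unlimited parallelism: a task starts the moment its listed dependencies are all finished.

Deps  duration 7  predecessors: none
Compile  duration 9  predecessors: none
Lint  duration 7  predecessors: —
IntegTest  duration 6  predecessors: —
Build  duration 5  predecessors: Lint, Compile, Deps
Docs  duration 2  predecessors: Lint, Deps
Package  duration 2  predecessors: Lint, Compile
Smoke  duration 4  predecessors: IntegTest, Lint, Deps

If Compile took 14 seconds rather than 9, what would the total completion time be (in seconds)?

Critical path before the change: Compile→Build = 9+5 = 14 giving 14 seconds.
Since Compile is critical, the +5 change carries straight to that chain (now 19 seconds).
No other chain overtakes it, so the finish is 19 seconds.

19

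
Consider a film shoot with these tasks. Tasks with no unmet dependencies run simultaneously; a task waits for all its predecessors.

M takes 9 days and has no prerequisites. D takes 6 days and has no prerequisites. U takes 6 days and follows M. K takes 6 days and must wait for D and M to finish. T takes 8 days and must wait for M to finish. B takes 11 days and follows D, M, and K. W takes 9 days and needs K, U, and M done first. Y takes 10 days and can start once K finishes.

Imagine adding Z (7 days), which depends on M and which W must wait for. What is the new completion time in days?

Originally the project takes 26 days.
With Z inserted, W now waits for max(K, U, M, Z).
New critical path: M→K→B = 9+6+11 = 26 ⇒ 26 days.

26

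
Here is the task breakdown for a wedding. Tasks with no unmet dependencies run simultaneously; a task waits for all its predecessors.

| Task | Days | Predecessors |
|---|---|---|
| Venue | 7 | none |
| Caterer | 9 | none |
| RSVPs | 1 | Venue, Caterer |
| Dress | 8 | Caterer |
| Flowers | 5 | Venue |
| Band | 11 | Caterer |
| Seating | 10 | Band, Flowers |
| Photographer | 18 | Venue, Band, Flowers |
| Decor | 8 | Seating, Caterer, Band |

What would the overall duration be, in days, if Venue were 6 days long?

38

The binding path is Caterer→Band→Seating→Decor = 9+11+10+8 = 38; finish at 38 days.
Venue is off the critical path — its longest chain is 30 days, giving 8 of slack.
That remains the longest chain; total 38 days.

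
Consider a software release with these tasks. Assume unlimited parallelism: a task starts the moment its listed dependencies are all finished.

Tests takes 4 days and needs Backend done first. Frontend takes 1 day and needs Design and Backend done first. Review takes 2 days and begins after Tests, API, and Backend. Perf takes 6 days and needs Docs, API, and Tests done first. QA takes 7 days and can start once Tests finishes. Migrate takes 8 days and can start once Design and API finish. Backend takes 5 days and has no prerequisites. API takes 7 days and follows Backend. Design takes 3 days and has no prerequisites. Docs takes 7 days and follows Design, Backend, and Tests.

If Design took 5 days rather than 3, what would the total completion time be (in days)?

Critical path before the change: Backend→Tests→Docs→Perf = 5+4+7+6 = 22 giving 22 days.
The longest path through Design is only 16 days, so Design has float 6.
That remains the longest chain; total 22 days.

22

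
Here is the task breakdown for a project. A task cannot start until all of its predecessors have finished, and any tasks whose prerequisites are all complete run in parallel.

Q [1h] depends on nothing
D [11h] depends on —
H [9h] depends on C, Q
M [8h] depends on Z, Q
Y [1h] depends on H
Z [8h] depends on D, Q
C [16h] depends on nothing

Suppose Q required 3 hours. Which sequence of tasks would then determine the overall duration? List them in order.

Baseline: D→Z→M = 11+8+8 = 27 → 27 hours.
Q has 10 hours of float (longest path through it is 17).
The critical path is still D→Z→M; finish is now 27 hours.

D, Z, M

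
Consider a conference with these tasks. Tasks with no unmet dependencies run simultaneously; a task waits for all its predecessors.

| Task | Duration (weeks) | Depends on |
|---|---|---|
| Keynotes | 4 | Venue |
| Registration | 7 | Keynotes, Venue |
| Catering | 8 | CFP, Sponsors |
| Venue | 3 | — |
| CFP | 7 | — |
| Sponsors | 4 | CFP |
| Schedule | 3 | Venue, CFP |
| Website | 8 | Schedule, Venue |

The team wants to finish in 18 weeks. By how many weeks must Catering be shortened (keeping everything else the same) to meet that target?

Current finish: 19 weeks; target: 18.
Catering is on every critical path, so each week cut from Catering cuts the finish by one (this holds down to a finish of 18).
Need 19 − 18 = 1 week off Catering → Catering becomes 7 weeks, finish becomes 18.

1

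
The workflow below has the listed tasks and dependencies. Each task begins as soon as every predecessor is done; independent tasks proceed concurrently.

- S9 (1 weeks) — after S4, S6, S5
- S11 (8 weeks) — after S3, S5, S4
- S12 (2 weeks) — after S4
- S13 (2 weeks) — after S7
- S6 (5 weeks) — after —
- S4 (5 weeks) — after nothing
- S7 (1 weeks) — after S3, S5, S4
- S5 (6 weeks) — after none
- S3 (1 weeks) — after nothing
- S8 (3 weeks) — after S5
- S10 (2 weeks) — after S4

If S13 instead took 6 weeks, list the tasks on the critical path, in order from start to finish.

S5, S11

Baseline: S5→S11 = 6+8 = 14 → 14 weeks.
The longest path through S13 is only 9 weeks, so S13 has float 5.
That remains the longest chain; total 14 weeks.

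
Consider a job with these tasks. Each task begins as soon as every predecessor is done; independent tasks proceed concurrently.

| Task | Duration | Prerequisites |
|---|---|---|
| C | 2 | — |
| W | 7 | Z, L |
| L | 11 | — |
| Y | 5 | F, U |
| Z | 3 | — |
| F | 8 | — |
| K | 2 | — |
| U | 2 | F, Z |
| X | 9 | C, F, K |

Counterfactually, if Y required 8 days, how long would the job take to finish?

18

Baseline: L→W = 11+7 = 18 → 18 days.
Y has 3 days of float (longest path through it is 15).
The binding chain switches to F→U→Y = 8+2+8 = 18; finish 18 days.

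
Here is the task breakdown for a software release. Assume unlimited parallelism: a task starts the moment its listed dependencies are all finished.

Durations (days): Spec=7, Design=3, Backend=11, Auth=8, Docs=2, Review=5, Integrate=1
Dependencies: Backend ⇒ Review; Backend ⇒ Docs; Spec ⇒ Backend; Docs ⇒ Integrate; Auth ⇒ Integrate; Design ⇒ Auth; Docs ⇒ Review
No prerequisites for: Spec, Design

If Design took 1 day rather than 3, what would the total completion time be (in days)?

As given, the longest chain is Spec→Backend→Docs→Review = 7+11+2+5 = 25, so the finish is 25 days.
Design is off the critical path — its longest chain is 12 days, giving 13 of slack.
That remains the longest chain; total 25 days.

25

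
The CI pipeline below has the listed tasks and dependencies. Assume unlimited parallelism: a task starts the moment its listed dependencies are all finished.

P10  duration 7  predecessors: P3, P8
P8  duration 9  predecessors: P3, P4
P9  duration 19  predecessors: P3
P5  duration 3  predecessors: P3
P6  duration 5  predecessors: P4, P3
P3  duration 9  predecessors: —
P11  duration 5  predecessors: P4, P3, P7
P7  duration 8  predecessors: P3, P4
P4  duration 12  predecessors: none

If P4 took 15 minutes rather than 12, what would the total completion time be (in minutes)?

As given, the longest chain is P4→P8→P10 = 12+9+7 = 28, so the finish is 28 minutes.
Since P4 is critical, the +3 change carries straight to that chain (now 31 minutes).
No other chain overtakes it, so the finish is 31 minutes.

31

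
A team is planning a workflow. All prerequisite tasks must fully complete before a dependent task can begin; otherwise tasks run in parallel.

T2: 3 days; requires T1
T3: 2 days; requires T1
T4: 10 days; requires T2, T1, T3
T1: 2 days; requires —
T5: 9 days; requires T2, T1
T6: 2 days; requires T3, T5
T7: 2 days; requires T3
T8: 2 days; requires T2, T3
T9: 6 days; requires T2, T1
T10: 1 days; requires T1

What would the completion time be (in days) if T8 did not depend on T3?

16

Before: longest chain T1→T2→T5→T6 = 2+3+9+2 = 16, finish 16.
Dropping T3→T8 doesn't change T8's earliest start (5); another predecessor still binds.
After: T1→T2→T5→T6 = 2+3+9+2 = 16 → 16 days.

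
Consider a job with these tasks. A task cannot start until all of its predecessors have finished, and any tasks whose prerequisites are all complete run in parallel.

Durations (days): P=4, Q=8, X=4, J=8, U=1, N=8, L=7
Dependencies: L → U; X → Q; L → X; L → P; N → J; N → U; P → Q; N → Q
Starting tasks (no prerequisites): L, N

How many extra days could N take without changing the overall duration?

3

Critical path: L→X→Q = 7+4+8 = 19, so the finish is 19 days.
N finishes as early as 8 and must finish by 11.
Float = 19 − 16 = 3.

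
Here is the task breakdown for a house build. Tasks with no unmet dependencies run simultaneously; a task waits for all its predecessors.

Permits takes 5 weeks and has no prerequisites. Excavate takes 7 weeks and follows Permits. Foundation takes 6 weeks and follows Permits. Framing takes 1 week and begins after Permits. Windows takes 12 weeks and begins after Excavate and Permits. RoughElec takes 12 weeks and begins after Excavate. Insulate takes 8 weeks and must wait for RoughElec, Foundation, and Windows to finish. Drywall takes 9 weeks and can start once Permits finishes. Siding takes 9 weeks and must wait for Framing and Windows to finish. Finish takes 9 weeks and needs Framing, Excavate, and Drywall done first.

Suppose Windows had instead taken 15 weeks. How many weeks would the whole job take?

36

Critical path before the change: Permits→Excavate→Windows→Siding = 5+7+12+9 = 33 giving 33 weeks.
Since Windows is critical, the +3 change carries straight to that chain (now 36 weeks).
No other chain overtakes it, so the finish is 36 weeks.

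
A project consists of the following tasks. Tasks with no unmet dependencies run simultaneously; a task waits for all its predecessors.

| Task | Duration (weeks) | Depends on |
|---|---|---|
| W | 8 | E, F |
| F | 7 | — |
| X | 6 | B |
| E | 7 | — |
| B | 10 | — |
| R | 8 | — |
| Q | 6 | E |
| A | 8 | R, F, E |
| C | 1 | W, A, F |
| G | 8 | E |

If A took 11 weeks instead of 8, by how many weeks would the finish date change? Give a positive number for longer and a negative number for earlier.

The binding path is R→A→C = 8+8+1 = 17; finish at 17 weeks.
Since A is critical, the +3 change carries straight to that chain (now 20 weeks).
No other chain overtakes it, so the finish is 20 weeks.
Change in finish: 20 − 17 = +3 weeks.

3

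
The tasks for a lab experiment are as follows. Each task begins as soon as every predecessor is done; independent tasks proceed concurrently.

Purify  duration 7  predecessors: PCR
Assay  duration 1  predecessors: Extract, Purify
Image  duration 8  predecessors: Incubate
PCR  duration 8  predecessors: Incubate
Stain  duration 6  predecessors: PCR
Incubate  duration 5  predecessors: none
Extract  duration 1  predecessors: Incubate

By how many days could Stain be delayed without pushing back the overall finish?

2

The longest chain is Incubate→PCR→Purify→Assay = 5+8+7+1 = 21; overall finish 21 days.
The longest chain containing Stain totals 19 days.
Slack of Stain = 15 − 13 = 2 days.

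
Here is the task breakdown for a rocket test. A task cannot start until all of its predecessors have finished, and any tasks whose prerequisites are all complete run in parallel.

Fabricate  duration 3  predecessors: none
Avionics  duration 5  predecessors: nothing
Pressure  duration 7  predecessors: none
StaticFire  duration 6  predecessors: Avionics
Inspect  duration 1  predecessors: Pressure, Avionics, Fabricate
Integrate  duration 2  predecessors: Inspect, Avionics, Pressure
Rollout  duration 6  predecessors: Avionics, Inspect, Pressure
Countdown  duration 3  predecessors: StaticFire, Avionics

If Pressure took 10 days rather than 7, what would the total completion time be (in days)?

Critical path before the change: Pressure→Inspect→Rollout = 7+1+6 = 14 giving 14 days.
Since Pressure is critical, the +3 change carries straight to that chain (now 17 days).
The critical path is still Pressure→Inspect→Rollout; finish is now 17 days.

17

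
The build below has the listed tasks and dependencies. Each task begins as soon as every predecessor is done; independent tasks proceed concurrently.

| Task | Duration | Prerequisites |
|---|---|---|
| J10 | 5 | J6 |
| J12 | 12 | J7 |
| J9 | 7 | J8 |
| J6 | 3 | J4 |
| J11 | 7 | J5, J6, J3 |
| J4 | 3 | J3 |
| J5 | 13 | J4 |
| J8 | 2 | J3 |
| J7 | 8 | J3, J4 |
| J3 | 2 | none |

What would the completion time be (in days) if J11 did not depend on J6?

With the dependency in place, J3→J4→J5→J11 = 2+3+13+7 = 25 sets the finish at 25 days.
Dropping J6→J11 doesn't change J11's earliest start (18); another predecessor still binds.
New critical path: J3→J4→J5→J11 = 2+3+13+7 = 25 ⇒ 25 days.

25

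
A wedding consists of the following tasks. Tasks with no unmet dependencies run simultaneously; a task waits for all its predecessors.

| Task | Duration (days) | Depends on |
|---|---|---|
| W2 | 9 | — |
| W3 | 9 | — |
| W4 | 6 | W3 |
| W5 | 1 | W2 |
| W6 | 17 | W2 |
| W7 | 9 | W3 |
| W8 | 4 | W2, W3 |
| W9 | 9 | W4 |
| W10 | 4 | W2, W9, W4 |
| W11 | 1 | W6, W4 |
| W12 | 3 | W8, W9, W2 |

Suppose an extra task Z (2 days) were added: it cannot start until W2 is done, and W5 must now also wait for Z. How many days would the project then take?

28

Originally the project takes 28 days.
With Z inserted, W5 now waits for max(W2, Z).
New critical path: W3→W4→W9→W10 = 9+6+9+4 = 28 ⇒ 28 days.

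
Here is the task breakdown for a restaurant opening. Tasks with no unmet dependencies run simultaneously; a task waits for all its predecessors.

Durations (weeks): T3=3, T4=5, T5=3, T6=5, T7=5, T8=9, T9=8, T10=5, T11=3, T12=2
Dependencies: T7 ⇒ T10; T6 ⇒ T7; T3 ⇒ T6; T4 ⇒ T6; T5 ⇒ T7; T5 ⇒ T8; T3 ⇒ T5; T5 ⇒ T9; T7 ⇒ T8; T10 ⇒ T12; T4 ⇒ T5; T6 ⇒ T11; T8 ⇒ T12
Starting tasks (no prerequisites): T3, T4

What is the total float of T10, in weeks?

4

The longest chain is T4→T6→T7→T8→T12 = 5+5+5+9+2 = 26; overall finish 26 weeks.
T10 finishes as early as 20 and must finish by 24.
So T10 can slip 24 − 20 = 4 weeks.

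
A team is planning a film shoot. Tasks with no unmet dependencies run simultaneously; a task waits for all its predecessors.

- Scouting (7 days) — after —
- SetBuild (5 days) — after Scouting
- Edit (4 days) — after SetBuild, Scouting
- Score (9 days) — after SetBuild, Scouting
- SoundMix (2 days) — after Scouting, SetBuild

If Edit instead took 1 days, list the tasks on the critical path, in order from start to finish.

As given, the longest chain is Scouting→SetBuild→Score = 7+5+9 = 21, so the finish is 21 days.
Edit is off the critical path — its longest chain is 16 days, giving 5 of slack.
No other chain overtakes it, so the finish is 21 days.

Scouting, SetBuild, Score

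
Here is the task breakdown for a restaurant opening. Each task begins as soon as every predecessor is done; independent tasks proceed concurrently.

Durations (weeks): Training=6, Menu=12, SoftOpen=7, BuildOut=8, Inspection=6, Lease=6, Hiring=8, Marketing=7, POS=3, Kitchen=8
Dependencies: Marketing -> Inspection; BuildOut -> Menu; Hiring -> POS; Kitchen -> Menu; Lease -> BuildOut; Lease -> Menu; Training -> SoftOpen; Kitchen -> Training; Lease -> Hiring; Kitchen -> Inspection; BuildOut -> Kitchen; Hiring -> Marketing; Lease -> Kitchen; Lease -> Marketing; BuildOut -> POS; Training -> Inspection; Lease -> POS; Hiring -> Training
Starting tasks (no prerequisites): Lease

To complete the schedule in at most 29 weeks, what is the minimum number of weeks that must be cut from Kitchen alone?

6

Current finish: 35 weeks; target: 29.
Kitchen is on every critical path, so each week cut from Kitchen cuts the finish by one (this holds down to a finish of 28).
Need 35 − 29 = 6 weeks off Kitchen → Kitchen becomes 2 weeks, finish becomes 29.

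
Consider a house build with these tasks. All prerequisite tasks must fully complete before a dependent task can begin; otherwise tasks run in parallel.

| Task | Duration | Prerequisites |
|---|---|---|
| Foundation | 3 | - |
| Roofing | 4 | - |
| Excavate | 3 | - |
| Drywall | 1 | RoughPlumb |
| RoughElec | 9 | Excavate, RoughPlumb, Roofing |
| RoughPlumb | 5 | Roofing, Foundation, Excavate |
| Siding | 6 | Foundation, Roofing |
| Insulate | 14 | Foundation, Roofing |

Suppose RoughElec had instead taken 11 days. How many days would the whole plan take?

As given, the longest chain is Roofing→RoughPlumb→RoughElec = 4+5+9 = 18, so the finish is 18 days.
Since RoughElec is critical, the +2 change carries straight to that chain (now 20 days).
That remains the longest chain; total 20 days.

20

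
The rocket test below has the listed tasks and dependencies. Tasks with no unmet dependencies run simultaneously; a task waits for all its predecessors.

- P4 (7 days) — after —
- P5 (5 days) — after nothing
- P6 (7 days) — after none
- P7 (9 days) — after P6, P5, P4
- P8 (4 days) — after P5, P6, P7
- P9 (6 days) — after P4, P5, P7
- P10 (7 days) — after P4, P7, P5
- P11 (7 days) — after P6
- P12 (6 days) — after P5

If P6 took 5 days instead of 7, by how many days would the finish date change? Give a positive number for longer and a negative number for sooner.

As given, the longest chain is P6→P7→P10 = 7+9+7 = 23, so the finish is 23 days.
P6 lies on that path, so at 5 days the path becomes 21 days.
New critical path: P4→P7→P10 = 7+9+7 = 23 ⇒ 23 days.
Change in finish: 23 − 23 = +0 days.

0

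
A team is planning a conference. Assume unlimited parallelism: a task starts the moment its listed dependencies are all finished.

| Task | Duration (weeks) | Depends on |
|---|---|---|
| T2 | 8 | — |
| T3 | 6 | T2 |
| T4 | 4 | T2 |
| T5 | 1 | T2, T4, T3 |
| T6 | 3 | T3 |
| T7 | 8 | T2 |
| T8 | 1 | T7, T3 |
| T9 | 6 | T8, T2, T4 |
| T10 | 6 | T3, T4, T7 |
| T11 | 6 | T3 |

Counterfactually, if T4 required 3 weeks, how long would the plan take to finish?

Critical path before the change: T2→T7→T8→T9 = 8+8+1+6 = 23 giving 23 weeks.
T4 has 5 weeks of float (longest path through it is 18).
The critical path is still T2→T7→T8→T9; finish is now 23 weeks.

23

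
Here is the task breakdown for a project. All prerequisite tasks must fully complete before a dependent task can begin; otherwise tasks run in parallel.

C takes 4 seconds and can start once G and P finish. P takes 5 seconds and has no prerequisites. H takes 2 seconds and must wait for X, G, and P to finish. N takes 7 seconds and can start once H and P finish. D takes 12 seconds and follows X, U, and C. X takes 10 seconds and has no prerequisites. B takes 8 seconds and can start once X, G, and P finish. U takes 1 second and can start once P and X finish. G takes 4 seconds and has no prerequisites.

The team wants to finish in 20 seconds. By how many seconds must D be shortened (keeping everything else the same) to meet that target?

3

Current finish: 23 seconds; target: 20.
D is on every critical path, so each second cut from D cuts the finish by one (this holds down to a finish of 19).
Need 23 − 20 = 3 seconds off D → D becomes 9 seconds, finish becomes 20.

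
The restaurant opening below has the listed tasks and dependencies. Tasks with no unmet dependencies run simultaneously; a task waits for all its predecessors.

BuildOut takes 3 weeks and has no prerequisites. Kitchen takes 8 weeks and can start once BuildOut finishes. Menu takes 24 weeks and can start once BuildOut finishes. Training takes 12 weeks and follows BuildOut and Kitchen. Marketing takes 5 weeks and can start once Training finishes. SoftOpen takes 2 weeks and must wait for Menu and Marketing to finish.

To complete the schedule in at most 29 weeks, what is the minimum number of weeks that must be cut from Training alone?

1

Current finish: 30 weeks; target: 29.
Training is on every critical path, so each week cut from Training cuts the finish by one (this holds down to a finish of 29).
Need 30 − 29 = 1 week off Training → Training becomes 11 weeks, finish becomes 29.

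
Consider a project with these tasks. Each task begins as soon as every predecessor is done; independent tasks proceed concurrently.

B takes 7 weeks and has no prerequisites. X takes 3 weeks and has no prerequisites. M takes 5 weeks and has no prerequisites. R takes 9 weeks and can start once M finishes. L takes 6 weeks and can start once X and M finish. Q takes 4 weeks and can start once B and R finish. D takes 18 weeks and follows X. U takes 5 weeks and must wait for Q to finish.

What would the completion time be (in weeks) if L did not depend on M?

Before: longest chain M→R→Q→U = 5+9+4+5 = 23, finish 23.
Without M→L, L's earliest start moves from 5 to 3.
After: M→R→Q→U = 5+9+4+5 = 23 → 23 weeks.

23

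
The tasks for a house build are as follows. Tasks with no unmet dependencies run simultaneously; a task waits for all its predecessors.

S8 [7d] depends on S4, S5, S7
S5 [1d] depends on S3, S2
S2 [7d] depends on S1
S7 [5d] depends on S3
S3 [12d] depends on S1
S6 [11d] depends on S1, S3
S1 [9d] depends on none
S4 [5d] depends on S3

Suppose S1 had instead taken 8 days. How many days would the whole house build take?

As given, the longest chain is S1→S3→S4→S8 = 9+12+5+7 = 33, so the finish is 33 days.
Since S1 is critical, the -1 change carries straight to that chain (now 32 days).
That remains the longest chain; total 32 days.

32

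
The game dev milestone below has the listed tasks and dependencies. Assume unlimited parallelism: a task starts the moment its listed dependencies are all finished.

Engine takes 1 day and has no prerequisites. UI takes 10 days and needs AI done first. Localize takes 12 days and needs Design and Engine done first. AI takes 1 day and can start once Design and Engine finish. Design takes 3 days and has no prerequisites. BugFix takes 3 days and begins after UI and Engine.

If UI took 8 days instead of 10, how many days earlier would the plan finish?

The binding path is Design→AI→UI→BugFix = 3+1+10+3 = 17; finish at 17 days.
Since UI is critical, the -2 change carries straight to that chain (now 15 days).
No other chain overtakes it, so the finish is 15 days.
Change in finish: 15 − 17 = -2 days.

2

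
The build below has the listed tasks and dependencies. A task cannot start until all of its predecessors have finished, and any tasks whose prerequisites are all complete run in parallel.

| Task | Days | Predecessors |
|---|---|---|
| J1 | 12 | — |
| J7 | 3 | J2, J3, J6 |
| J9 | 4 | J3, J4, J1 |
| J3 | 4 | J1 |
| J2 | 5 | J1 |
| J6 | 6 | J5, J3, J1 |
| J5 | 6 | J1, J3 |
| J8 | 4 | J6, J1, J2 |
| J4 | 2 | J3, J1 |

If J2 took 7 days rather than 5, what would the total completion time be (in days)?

The binding path is J1→J3→J5→J6→J8 = 12+4+6+6+4 = 32; finish at 32 days.
The longest path through J2 is only 21 days, so J2 has float 11.
The critical path is still J1→J3→J5→J6→J8; finish is now 32 days.

32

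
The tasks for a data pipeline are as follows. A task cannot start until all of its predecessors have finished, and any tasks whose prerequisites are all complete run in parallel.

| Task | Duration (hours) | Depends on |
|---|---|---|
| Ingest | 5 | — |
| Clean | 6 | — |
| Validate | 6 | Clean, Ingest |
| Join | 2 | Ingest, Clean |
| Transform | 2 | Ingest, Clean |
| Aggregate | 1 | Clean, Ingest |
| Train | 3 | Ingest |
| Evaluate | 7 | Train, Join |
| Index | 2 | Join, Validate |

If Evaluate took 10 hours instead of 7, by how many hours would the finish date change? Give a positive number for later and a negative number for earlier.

3

As given, the longest chain is Ingest→Train→Evaluate = 5+3+7 = 15, so the finish is 15 hours.
Since Evaluate is critical, the +3 change carries straight to that chain (now 18 hours).
The critical path is still Ingest→Train→Evaluate; finish is now 18 hours.
Change in finish: 18 − 15 = +3 hours.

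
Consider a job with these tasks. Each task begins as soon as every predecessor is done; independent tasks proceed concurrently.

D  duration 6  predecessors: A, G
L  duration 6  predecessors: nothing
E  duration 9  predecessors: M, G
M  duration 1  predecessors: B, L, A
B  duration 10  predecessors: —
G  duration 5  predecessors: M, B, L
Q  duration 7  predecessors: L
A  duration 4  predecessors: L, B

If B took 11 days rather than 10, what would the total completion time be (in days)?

Baseline: B→A→M→G→E = 10+4+1+5+9 = 29 → 29 days.
Since B is critical, the +1 change carries straight to that chain (now 30 days).
No other chain overtakes it, so the finish is 30 days.

30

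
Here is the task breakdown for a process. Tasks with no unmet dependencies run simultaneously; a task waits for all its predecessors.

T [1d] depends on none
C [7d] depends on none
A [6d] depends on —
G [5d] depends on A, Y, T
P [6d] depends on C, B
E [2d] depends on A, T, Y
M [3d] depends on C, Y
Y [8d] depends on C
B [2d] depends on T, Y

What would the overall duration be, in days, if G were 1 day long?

23

Actual critical path: C→Y→B→P = 7+8+2+6 = 23 ⇒ 23 days.
G has 3 days of float (longest path through it is 20).
That remains the longest chain; total 23 days.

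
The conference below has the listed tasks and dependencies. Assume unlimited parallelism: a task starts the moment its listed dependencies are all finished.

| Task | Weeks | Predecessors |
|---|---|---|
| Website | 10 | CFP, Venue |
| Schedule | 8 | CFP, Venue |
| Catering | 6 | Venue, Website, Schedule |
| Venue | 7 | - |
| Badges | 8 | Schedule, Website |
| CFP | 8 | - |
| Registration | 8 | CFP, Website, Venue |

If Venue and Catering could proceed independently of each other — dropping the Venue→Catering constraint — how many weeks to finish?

Original critical path: CFP→Website→Registration = 8+10+8 = 26 ⇒ 26 weeks.
Dropping Venue→Catering doesn't change Catering's earliest start (18); another predecessor still binds.
After: CFP→Website→Registration = 8+10+8 = 26 → 26 weeks.

26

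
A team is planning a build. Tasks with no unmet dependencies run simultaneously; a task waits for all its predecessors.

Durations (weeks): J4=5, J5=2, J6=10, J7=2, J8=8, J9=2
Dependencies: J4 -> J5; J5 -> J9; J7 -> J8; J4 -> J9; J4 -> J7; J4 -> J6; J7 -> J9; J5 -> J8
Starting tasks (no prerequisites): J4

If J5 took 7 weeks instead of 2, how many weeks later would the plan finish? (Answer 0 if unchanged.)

The binding path is J4→J5→J8 = 5+2+8 = 15; finish at 15 weeks.
Since J5 is critical, the +5 change carries straight to that chain (now 20 weeks).
That remains the longest chain; total 20 weeks.
Change in finish: 20 − 15 = +5 weeks.

5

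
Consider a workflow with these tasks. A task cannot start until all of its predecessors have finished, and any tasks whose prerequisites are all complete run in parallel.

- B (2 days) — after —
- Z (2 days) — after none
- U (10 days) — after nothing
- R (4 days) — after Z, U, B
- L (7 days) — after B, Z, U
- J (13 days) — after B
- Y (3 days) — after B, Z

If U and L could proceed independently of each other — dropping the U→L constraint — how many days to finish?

15

With the dependency in place, U→L = 10+7 = 17 sets the finish at 17 days.
Without U→L, L's earliest start moves from 10 to 2.
New critical path: B→J = 2+13 = 15 ⇒ 15 days.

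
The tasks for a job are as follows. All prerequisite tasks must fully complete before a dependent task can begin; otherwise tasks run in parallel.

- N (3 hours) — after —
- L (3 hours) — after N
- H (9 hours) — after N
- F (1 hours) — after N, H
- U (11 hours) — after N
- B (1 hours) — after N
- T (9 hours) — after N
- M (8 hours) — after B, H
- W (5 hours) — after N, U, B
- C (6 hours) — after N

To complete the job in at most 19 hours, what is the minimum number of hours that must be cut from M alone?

1

Current finish: 20 hours; target: 19.
M is on every critical path, so each hour cut from M cuts the finish by one (this holds down to a finish of 19).
Need 20 − 19 = 1 hour off M → M becomes 7 hours, finish becomes 19.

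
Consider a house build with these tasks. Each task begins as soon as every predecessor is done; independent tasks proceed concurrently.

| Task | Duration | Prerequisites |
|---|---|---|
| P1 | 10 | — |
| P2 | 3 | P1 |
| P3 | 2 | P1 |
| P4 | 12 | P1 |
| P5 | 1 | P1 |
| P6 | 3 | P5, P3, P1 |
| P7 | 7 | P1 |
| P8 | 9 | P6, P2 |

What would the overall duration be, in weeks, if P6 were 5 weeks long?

The binding path is P1→P3→P6→P8 = 10+2+3+9 = 24; finish at 24 weeks.
P6 lies on that path, so at 5 weeks the path becomes 26 weeks.
No other chain overtakes it, so the finish is 26 weeks.

26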